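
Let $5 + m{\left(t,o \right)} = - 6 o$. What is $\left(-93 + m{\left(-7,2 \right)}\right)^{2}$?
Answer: $12100$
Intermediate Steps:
$m{\left(t,o \right)} = -5 - 6 o$
$\left(-93 + m{\left(-7,2 \right)}\right)^{2} = \left(-93 - 17\right)^{2} = \left(-110\right)^{2} = 12100$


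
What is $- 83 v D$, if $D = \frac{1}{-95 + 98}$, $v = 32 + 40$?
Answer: $-1992$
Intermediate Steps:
$v = 72$
$D = \frac{1}{3} \approx 0.33333$
$- 83 v D = \left(-83\right) 72 \cdot \frac{1}{3} = \left(-5976\right) \frac{1}{3} = -1992$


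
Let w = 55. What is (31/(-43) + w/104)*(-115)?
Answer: 98785/4472 ≈ 22.090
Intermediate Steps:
(31/(-43) + w/104)*(-115) = (31/(-43) + 55/104)*(-115) = (31*(-1/43) + 55*(1/104))*(-115) = (-31/43 + 55/104)*(-115) = -859/4472*(-115) = 98785/4472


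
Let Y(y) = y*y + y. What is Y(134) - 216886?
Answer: -198796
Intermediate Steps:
Y(y) = y + y² (Y(y) = y² + y = y + y²)
Y(134) - 216886 = 134*(1 + 134) - 216886 = 134*135 - 216886 = 18090 - 216886 = -198796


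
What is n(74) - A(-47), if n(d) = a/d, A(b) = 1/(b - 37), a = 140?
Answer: 5917/3108 ≈ 1.9038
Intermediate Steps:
A(b) = 1/(-37 + b)
n(d) = 140/d
n(74) - A(-47) = 140/74 - 1/(-37 - 47) = 140*(1/74) - 1/(-84) = 70/37 - 1*(-1/84) = 70/37 + 1/84 = 5917/3108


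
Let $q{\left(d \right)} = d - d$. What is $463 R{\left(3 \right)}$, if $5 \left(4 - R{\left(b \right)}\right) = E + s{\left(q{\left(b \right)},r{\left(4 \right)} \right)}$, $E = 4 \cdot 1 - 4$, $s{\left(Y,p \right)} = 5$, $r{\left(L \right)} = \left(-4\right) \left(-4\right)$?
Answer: $1389$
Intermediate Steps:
$q{\left(d \right)} = 0$
$r{\left(L \right)} = 16$
$E = 0$ ($E = 4 - 4 = 0$)
$R{\left(b \right)} = 3$ ($R{\left(b \right)} = 4 - \frac{0 + 5}{5} = 4 - 1 = 3$)
$463 R{\left(3 \right)} = 463 \cdot 3 = 1389$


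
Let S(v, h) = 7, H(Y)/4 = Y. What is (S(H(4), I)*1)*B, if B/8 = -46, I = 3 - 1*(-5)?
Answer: -2576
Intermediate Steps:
I = 8 (I = 3 + 5 = 8)
H(Y) = 4*Y
B = -368 (B = 8*(-46) = -368)
(S(H(4), I)*1)*B = (7*1)*(-368) = 7*(-368) = -2576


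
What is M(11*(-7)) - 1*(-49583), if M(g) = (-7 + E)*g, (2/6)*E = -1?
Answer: 50353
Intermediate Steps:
E = -3 (E = 3*(-1) = -3)
M(g) = -10*g (M(g) = (-7 - 3)*g = -10*g)
M(11*(-7)) - 1*(-49583) = -110*(-7) - 1*(-49583) = -10*(-77) + 49583 = 770 + 49583 = 50353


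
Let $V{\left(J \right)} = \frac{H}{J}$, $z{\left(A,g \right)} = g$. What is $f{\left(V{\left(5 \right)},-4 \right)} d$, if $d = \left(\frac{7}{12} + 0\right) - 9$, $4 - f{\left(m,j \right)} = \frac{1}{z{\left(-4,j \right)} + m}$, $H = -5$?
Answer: $- \frac{707}{20} \approx -35.35$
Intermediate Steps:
$V{\left(J \right)} = - \frac{5}{J}$
$f{\left(m,j \right)} = 4 - \frac{1}{j + m}$
$d = - \frac{101}{12}$ ($d = \left(7 \cdot \frac{1}{12} + 0\right) - 9 = \left(\frac{7}{12} + 0\right) - 9 = \frac{7}{12} - 9 = - \frac{101}{12} \approx -8.4167$)
$f{\left(V{\left(5 \right)},-4 \right)} d = \frac{-1 + 4 \left(-4\right) + 4 \left(- \frac{5}{5}\right)}{-4 - \frac{5}{5}} \left(- \frac{101}{12}\right) = \frac{-1 - 16 + 4 \left(\left(-5\right) \frac{1}{5}\right)}{-4 - 1} \left(- \frac{101}{12}\right) = \frac{-1 - 16 + 4 \left(-1\right)}{-4 - 1} \left(- \frac{101}{12}\right) = \frac{-1 - 16 - 4}{-5} \left(- \frac{101}{12}\right) = \left(- \frac{1}{5}\right) \left(-21\right) \left(- \frac{101}{12}\right) = \frac{21}{5} \left(- \frac{101}{12}\right) = - \frac{707}{20}$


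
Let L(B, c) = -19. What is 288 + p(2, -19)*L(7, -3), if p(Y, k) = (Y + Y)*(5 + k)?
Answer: 1352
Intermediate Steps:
p(Y, k) = 2*Y*(5 + k) (p(Y, k) = (2*Y)*(5 + k) = 2*Y*(5 + k))
288 + p(2, -19)*L(7, -3) = 288 + (2*2*(5 - 19))*(-19) = 288 + (2*2*(-14))*(-19) = 288 - 56*(-19) = 288 + 1064 = 1352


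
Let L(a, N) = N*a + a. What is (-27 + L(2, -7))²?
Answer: 1521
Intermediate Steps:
L(a, N) = a + N*a
(-27 + L(2, -7))² = (-27 + 2*(1 - 7))² = (-27 + 2*(-6))² = (-27 - 12)² = (-39)² = 1521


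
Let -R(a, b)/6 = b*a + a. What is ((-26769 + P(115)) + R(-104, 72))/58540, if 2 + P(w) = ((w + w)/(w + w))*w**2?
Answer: 16003/29270 ≈ 0.54674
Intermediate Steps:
R(a, b) = -6*a - 6*a*b (R(a, b) = -6*(b*a + a) = -6*(a*b + a) = -6*(a + a*b) = -6*a - 6*a*b)
P(w) = -2 + w**2 (P(w) = -2 + ((w + w)/(w + w))*w**2 = -2 + ((2*w)/((2*w)))*w**2 = -2 + ((2*w)*(1/(2*w)))*w**2 = -2 + 1*w**2 = -2 + w**2)
((-26769 + P(115)) + R(-104, 72))/58540 = ((-26769 + (-2 + 115**2)) - 6*(-104)*(1 + 72))/58540 = ((-26769 + (-2 + 13225)) - 6*(-104)*73)*(1/58540) = ((-26769 + 13223) + 45552)*(1/58540) = (-13546 + 45552)*(1/58540) = 32006*(1/58540) = 16003/29270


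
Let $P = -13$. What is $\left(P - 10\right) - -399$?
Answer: $376$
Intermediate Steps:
$\left(P - 10\right) - -399 = \left(-13 - 10\right) - -399 = -23 + 399 = 376$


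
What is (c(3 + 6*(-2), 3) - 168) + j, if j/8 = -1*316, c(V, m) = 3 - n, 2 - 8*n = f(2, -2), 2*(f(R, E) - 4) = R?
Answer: -21541/8 ≈ -2692.6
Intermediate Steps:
f(R, E) = 4 + R/2
n = -3/8 (n = ¼ - (4 + (½)*2)/8 = ¼ - (4 + 1)/8 = ¼ - ⅛*5 = ¼ - 5/8 = -3/8 ≈ -0.37500)
c(V, m) = 27/8 (c(V, m) = 3 - 1*(-3/8) = 3 + 3/8 = 27/8)
j = -2528 (j = 8*(-1*316) = 8*(-316) = -2528)
(c(3 + 6*(-2), 3) - 168) + j = (27/8 - 168) - 2528 = -1317/8 - 2528 = -21541/8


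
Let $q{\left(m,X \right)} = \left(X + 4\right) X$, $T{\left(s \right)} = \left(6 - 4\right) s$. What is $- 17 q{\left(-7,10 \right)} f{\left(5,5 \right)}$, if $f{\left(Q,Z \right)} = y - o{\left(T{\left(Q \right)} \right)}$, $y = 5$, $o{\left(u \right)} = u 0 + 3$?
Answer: $-4760$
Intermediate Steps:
$T{\left(s \right)} = 2 s$
$o{\left(u \right)} = 3$ ($o{\left(u \right)} = 0 + 3 = 3$)
$f{\left(Q,Z \right)} = 2$ ($f{\left(Q,Z \right)} = 5 - 3 = 2$)
$q{\left(m,X \right)} = X \left(4 + X\right)$ ($q{\left(m,X \right)} = \left(4 + X\right) X = X \left(4 + X\right)$)
$- 17 q{\left(-7,10 \right)} f{\left(5,5 \right)} = - 17 \cdot 10 \left(4 + 10\right) 2 = - 17 \cdot 10 \cdot 14 \cdot 2 = \left(-17\right) 140 \cdot 2 = \left(-2380\right) 2 = -4760$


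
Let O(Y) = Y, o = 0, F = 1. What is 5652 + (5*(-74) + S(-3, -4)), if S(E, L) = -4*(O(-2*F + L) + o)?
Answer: 5306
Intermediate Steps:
S(E, L) = 8 - 4*L (S(E, L) = -4*((-2*1 + L) + 0) = -4*((-2 + L) + 0) = -4*(-2 + L) = 8 - 4*L)
5652 + (5*(-74) + S(-3, -4)) = 5652 + (5*(-74) + (8 - 4*(-4))) = 5652 + (-370 + (8 + 16)) = 5652 + (-370 + 24) = 5652 - 346 = 5306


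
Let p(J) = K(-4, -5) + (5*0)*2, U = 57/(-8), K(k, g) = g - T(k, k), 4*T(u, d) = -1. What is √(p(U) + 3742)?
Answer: 3*√1661/2 ≈ 61.133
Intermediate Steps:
T(u, d) = -¼ (T(u, d) = (¼)*(-1) = -¼)
K(k, g) = ¼ + g (K(k, g) = g - 1*(-¼) = g + ¼ = ¼ + g)
U = -57/8 (U = 57*(-⅛) = -57/8 ≈ -7.1250)
p(J) = -19/4 (p(J) = (¼ - 5) + (5*0)*2 = -19/4 + 0*2 = -19/4 + 0 = -19/4)
√(p(U) + 3742) = √(-19/4 + 3742) = √(14949/4) = 3*√1661/2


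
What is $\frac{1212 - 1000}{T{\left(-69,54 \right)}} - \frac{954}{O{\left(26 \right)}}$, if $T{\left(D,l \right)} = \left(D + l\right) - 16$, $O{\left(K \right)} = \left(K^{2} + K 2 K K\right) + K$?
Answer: $- \frac{3815311}{555737} \approx -6.8653$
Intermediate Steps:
$O{\left(K \right)} = K + K^{2} + 2 K^{3}$ ($O{\left(K \right)} = \left(K^{2} + 2 K K K\right) + K = \left(K^{2} + 2 K^{2} K\right) + K = \left(K^{2} + 2 K^{3}\right) + K = K + K^{2} + 2 K^{3}$)
$T{\left(D,l \right)} = -16 + D + l$
$\frac{1212 - 1000}{T{\left(-69,54 \right)}} - \frac{954}{O{\left(26 \right)}} = \frac{1212 - 1000}{-16 - 69 + 54} - \frac{954}{26 \left(1 + 26 + 2 \cdot 26^{2}\right)} = \frac{212}{-31} - \frac{954}{26 \left(1 + 26 + 2 \cdot 676\right)} = 212 \left(- \frac{1}{31}\right) - \frac{954}{26 \left(1 + 26 + 1352\right)} = - \frac{212}{31} - \frac{954}{26 \cdot 1379} = - \frac{212}{31} - \frac{954}{35854} = - \frac{212}{31} - \frac{477}{17927} = - \frac{3815311}{555737}$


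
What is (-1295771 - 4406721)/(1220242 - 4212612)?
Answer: 2851246/1496185 ≈ 1.9057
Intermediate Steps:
(-1295771 - 4406721)/(1220242 - 4212612) = -5702492/(-2992370) = -5702492*(-1/2992370) = 2851246/1496185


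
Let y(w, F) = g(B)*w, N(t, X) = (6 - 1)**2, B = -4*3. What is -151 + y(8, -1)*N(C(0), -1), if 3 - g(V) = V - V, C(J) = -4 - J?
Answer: 449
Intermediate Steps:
B = -12
g(V) = 3 (g(V) = 3 - (V - V) = 3 - 1*0 = 3 + 0 = 3)
N(t, X) = 25 (N(t, X) = 5**2 = 25)
y(w, F) = 3*w
-151 + y(8, -1)*N(C(0), -1) = -151 + (3*8)*25 = -151 + 24*25 = -151 + 600 = 449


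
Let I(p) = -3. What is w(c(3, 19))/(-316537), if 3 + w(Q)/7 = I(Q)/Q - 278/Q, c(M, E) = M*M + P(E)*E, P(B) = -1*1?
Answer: -1757/3165370 ≈ -0.00055507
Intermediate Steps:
P(B) = -1
c(M, E) = M² - E (c(M, E) = M*M - E = M² - E)
w(Q) = -21 - 1967/Q (w(Q) = -21 + 7*(-3/Q - 278/Q) = -21 + 7*(-281/Q) = -21 - 1967/Q)
w(c(3, 19))/(-316537) = (-21 - 1967/(3² - 1*19))/(-316537) = (-21 - 1967/(9 - 19))*(-1/316537) = (-21 - 1967/(-10))*(-1/316537) = (-21 - 1967*(-⅒))*(-1/316537) = (-21 + 1967/10)*(-1/316537) = (1757/10)*(-1/316537) = -1757/3165370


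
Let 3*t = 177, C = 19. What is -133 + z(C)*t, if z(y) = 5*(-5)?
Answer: -1608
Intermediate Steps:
t = 59 (t = (⅓)*177 = 59)
z(y) = -25
-133 + z(C)*t = -133 - 25*59 = -133 - 1475 = -1608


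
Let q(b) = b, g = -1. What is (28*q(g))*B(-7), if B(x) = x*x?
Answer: -1372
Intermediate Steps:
B(x) = x²
(28*q(g))*B(-7) = (28*(-1))*(-7)² = -28*49 = -1372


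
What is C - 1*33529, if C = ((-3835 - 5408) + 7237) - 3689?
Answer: -39224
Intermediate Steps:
C = -5695 (C = (-9243 + 7237) - 3689 = -2006 - 3689 = -5695)
C - 1*33529 = -5695 - 1*33529 = -5695 - 33529 = -39224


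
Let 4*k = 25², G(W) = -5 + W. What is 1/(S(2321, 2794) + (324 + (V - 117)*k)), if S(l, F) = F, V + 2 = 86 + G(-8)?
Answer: -2/8139 ≈ -0.00024573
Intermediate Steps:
V = 71 (V = -2 + (86 + (-5 - 8)) = -2 + (86 - 13) = -2 + 73 = 71)
k = 625/4 (k = (¼)*25² = (¼)*625 = 625/4 ≈ 156.25)
1/(S(2321, 2794) + (324 + (V - 117)*k)) = 1/(2794 + (324 + (71 - 117)*(625/4))) = 1/(2794 + (324 - 46*625/4)) = 1/(2794 + (324 - 14375/2)) = 1/(2794 - 13727/2) = 1/(-8139/2) = -2/8139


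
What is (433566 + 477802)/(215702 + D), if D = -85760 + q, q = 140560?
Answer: 455684/135251 ≈ 3.3692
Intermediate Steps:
D = 54800 (D = -85760 + 140560 = 54800)
(433566 + 477802)/(215702 + D) = (433566 + 477802)/(215702 + 54800) = 911368/270502 = 911368*(1/270502) = 455684/135251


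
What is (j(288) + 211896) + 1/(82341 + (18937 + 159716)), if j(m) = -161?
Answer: 55261564591/260994 ≈ 2.1174e+5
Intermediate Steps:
(j(288) + 211896) + 1/(82341 + (18937 + 159716)) = (-161 + 211896) + 1/(82341 + (18937 + 159716)) = 211735 + 1/(82341 + 178653) = 211735 + 1/260994 = 55261564591/260994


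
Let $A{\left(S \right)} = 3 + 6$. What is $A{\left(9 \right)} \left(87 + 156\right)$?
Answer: $2187$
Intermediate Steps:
$A{\left(S \right)} = 9$
$A{\left(9 \right)} \left(87 + 156\right) = 9 \left(87 + 156\right) = 9 \cdot 243 = 2187$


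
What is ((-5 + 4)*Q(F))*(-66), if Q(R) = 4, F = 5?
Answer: 264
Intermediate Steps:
((-5 + 4)*Q(F))*(-66) = ((-5 + 4)*4)*(-66) = -1*4*(-66) = -4*(-66) = 264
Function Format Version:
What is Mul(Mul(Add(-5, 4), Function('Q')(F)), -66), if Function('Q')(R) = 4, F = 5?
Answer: 264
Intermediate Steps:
Mul(Mul(Add(-5, 4), Function('Q')(F)), -66) = Mul(Mul(Add(-5, 4), 4), -66) = Mul(Mul(-1, 4), -66) = Mul(-4, -66) = 264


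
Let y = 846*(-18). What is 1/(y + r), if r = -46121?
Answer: -1/61349 ≈ -1.6300e-5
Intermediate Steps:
y = -15228
1/(y + r) = 1/(-15228 - 46121) = 1/(-61349) = -1/61349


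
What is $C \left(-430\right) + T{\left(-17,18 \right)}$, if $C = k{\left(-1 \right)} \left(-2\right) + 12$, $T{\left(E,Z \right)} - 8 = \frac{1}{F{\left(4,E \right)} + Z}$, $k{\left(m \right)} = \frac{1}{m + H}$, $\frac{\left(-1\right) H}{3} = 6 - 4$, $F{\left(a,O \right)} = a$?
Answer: $- \frac{812321}{154} \approx -5274.8$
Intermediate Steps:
$H = -6$ ($H = - 3 \left(6 - 4\right) = \left(-3\right) 2 = -6$)
$k{\left(m \right)} = \frac{1}{-6 + m}$ ($k{\left(m \right)} = \frac{1}{m - 6} = \frac{1}{-6 + m}$)
$T{\left(E,Z \right)} = 8 + \frac{1}{4 + Z}$
$C = \frac{86}{7}$ ($C = \frac{1}{-6 - 1} \left(-2\right) + 12 = \frac{1}{-7} \left(-2\right) + 12 = \left(- \frac{1}{7}\right) \left(-2\right) + 12 = \frac{2}{7} + 12 = \frac{86}{7} \approx 12.286$)
$C \left(-430\right) + T{\left(-17,18 \right)} = \frac{86}{7} \left(-430\right) + \frac{33 + 8 \cdot 18}{4 + 18} = - \frac{36980}{7} + \frac{33 + 144}{22} = - \frac{36980}{7} + \frac{1}{22} \cdot 177 = - \frac{36980}{7} + \frac{177}{22} = - \frac{812321}{154}$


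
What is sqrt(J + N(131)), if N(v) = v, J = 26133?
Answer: 14*sqrt(134) ≈ 162.06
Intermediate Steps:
sqrt(J + N(131)) = sqrt(26133 + 131) = sqrt(26264) = 14*sqrt(134)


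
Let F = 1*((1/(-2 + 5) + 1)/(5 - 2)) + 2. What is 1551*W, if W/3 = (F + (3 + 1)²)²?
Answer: 14246452/9 ≈ 1.5829e+6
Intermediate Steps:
F = 22/9 (F = 1*((1/3 + 1)/3) + 2 = 1*((⅓ + 1)*(⅓)) + 2 = 1*((4/3)*(⅓)) + 2 = 1*(4/9) + 2 = 4/9 + 2 = 22/9 ≈ 2.4444)
W = 27556/27 (W = 3*(22/9 + (3 + 1)²)² = 3*(22/9 + 4²)² = 3*(22/9 + 16)² = 3*(166/9)² = 3*(27556/81) = 27556/27 ≈ 1020.6)
1551*W = 1551*(27556/27) = 14246452/9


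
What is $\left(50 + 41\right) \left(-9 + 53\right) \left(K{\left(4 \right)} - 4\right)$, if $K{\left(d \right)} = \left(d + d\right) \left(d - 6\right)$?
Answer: $-80080$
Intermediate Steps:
$K{\left(d \right)} = 2 d \left(-6 + d\right)$
$\left(50 + 41\right) \left(-9 + 53\right) \left(K{\left(4 \right)} - 4\right) = \left(50 + 41\right) \left(-9 + 53\right) \left(2 \cdot 4 \left(-6 + 4\right) - 4\right) = 91 \cdot 44 \left(2 \cdot 4 \left(-2\right) - 4\right) = 4004 \left(-16 - 4\right) = 4004 \left(-20\right) = -80080$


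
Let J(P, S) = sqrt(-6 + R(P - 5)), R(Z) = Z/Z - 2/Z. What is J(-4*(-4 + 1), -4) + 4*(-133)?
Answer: -532 + I*sqrt(259)/7 ≈ -532.0 + 2.2991*I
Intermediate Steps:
R(Z) = 1 - 2/Z
J(P, S) = sqrt(-6 + (-7 + P)/(-5 + P)) (J(P, S) = sqrt(-6 + (-2 + (P - 5))/(P - 5)) = sqrt(-6 + (-2 + (-5 + P))/(-5 + P)) = sqrt(-6 + (-7 + P)/(-5 + P)))
J(-4*(-4 + 1), -4) + 4*(-133) = sqrt((23 - (-20)*(-4 + 1))/(-5 - 4*(-4 + 1))) + 4*(-133) = sqrt((23 - (-20)*(-3))/(-5 - 4*(-3))) - 532 = sqrt((23 - 5*12)/(-5 + 12)) - 532 = sqrt((23 - 60)/7) - 532 = sqrt((1/7)*(-37)) - 532 = sqrt(-37/7) - 532 = I*sqrt(259)/7 - 532 = -532 + I*sqrt(259)/7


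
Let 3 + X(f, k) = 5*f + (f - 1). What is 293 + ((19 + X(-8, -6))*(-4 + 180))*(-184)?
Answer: 1068965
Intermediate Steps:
X(f, k) = -4 + 6*f (X(f, k) = -3 + (5*f + (f - 1)) = -3 + (5*f + (-1 + f)) = -3 + (-1 + 6*f) = -4 + 6*f)
293 + ((19 + X(-8, -6))*(-4 + 180))*(-184) = 293 + ((19 + (-4 + 6*(-8)))*(-4 + 180))*(-184) = 293 + ((19 + (-4 - 48))*176)*(-184) = 293 + ((19 - 52)*176)*(-184) = 293 - 33*176*(-184) = 293 - 5808*(-184) = 293 + 1068672 = 1068965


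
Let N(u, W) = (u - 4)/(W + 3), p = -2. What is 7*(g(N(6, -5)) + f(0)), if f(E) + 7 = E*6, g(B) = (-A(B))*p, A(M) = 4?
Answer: 7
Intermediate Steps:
N(u, W) = (-4 + u)/(3 + W)
g(B) = 8 (g(B) = -1*4*(-2) = -4*(-2) = 8)
f(E) = -7 + 6*E (f(E) = -7 + E*6 = -7 + 6*E)
7*(g(N(6, -5)) + f(0)) = 7*(8 + (-7 + 6*0)) = 7*(8 + (-7 + 0)) = 7*(8 - 7) = 7*1 = 7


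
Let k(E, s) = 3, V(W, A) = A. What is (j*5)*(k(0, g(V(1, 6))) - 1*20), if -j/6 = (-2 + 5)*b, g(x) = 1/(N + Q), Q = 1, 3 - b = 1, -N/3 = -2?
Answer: 3060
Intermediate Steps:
N = 6 (N = -3*(-2) = 6)
b = 2 (b = 3 - 1*1 = 3 - 1 = 2)
g(x) = ⅐ (g(x) = 1/(6 + 1) = 1/7 = ⅐)
j = -36 (j = -6*(-2 + 5)*2 = -18*2 = -6*6 = -36)
(j*5)*(k(0, g(V(1, 6))) - 1*20) = (-36*5)*(3 - 1*20) = -180*(3 - 20) = -180*(-17) = 3060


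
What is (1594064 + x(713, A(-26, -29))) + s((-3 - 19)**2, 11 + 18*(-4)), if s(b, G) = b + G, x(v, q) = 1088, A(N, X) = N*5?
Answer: 1595575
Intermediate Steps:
A(N, X) = 5*N
s(b, G) = G + b
(1594064 + x(713, A(-26, -29))) + s((-3 - 19)**2, 11 + 18*(-4)) = (1594064 + 1088) + ((11 + 18*(-4)) + (-3 - 19)**2) = 1595152 + ((11 - 72) + (-22)**2) = 1595152 + (-61 + 484) = 1595152 + 423 = 1595575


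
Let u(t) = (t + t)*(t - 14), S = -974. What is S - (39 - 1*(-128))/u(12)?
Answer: -46585/48 ≈ -970.52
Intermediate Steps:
u(t) = 2*t*(-14 + t) (u(t) = (2*t)*(-14 + t) = 2*t*(-14 + t))
S - (39 - 1*(-128))/u(12) = -974 - (39 - 1*(-128))/(2*12*(-14 + 12)) = -974 - (39 + 128)/(2*12*(-2)) = -974 - 167/(-48) = -974 - 167*(-1)/48 = -974 - 1*(-167/48) = -974 + 167/48 = -46585/48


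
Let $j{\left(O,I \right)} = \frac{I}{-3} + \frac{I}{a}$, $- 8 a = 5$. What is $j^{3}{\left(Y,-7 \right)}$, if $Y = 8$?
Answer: $\frac{8365427}{3375} \approx 2478.6$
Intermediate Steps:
$a = - \frac{5}{8}$ ($a = \left(- \frac{1}{8}\right) 5 = - \frac{5}{8} \approx -0.625$)
$j{\left(O,I \right)} = - \frac{29 I}{15}$ ($j{\left(O,I \right)} = \frac{I}{-3} + \frac{I}{- \frac{5}{8}} = I \left(- \frac{1}{3}\right) + I \left(- \frac{8}{5}\right) = - \frac{I}{3} - \frac{8 I}{5} = - \frac{29 I}{15}$)
$j^{3}{\left(Y,-7 \right)} = \left(\left(- \frac{29}{15}\right) \left(-7\right)\right)^{3} = \left(\frac{203}{15}\right)^{3} = \frac{8365427}{3375}$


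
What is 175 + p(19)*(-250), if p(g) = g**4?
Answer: -32580075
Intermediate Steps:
175 + p(19)*(-250) = 175 + 19**4*(-250) = 175 + 130321*(-250) = 175 - 32580250 = -32580075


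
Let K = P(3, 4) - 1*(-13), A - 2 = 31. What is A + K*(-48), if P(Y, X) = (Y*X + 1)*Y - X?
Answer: -2271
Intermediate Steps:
A = 33 (A = 2 + 31 = 33)
P(Y, X) = -X + Y*(1 + X*Y) (P(Y, X) = (X*Y + 1)*Y - X = (1 + X*Y)*Y - X = Y*(1 + X*Y) - X = -X + Y*(1 + X*Y))
K = 48 (K = (3 - 1*4 + 4*3²) - 1*(-13) = (3 - 4 + 4*9) + 13 = (3 - 4 + 36) + 13 = 35 + 13 = 48)
A + K*(-48) = 33 + 48*(-48) = 33 - 2304 = -2271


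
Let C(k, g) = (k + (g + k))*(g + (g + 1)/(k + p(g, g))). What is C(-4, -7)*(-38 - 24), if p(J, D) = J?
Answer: -66030/11 ≈ -6002.7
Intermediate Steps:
C(k, g) = (g + 2*k)*(g + (1 + g)/(g + k)) (C(k, g) = (k + (g + k))*(g + (g + 1)/(k + g)) = (g + 2*k)*(g + (1 + g)/(g + k)))
C(-4, -7)*(-38 - 24) = ((-7 + (-7)² + (-7)³ + 2*(-4) + 2*(-7)*(-4) + 2*(-7)*(-4)² + 3*(-4)*(-7)²)/(-7 - 4))*(-38 - 24) = ((-7 + 49 - 343 - 8 + 56 + 2*(-7)*16 + 3*(-4)*49)/(-11))*(-62) = -(-7 + 49 - 343 - 8 + 56 - 224 - 588)/11*(-62) = -1/11*(-1065)*(-62) = (1065/11)*(-62) = -66030/11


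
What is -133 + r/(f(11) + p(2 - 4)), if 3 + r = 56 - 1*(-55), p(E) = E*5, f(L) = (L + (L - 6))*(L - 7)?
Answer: -131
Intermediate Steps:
f(L) = (-7 + L)*(-6 + 2*L) (f(L) = (L + (-6 + L))*(-7 + L) = (-6 + 2*L)*(-7 + L) = (-7 + L)*(-6 + 2*L))
p(E) = 5*E
r = 108 (r = -3 + (56 - 1*(-55)) = -3 + (56 + 55) = -3 + 111 = 108)
-133 + r/(f(11) + p(2 - 4)) = -133 + 108/((42 - 20*11 + 2*11²) + 5*(2 - 4)) = -133 + 108/((42 - 220 + 2*121) + 5*(-2)) = -133 + 108/((42 - 220 + 242) - 10) = -133 + 108/(64 - 10) = -133 + 108/54 = -133 + (1/54)*108 = -133 + 2 = -131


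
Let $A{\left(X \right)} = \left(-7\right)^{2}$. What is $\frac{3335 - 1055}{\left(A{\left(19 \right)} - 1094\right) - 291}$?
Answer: $- \frac{285}{167} \approx -1.7066$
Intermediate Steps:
$A{\left(X \right)} = 49$
$\frac{3335 - 1055}{\left(A{\left(19 \right)} - 1094\right) - 291} = \frac{3335 - 1055}{\left(49 - 1094\right) - 291} = \frac{2280}{-1045 - 291} = \frac{2280}{-1336} = 2280 \left(- \frac{1}{1336}\right) = - \frac{285}{167}$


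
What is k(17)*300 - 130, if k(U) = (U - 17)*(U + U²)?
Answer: -130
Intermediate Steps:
k(U) = (-17 + U)*(U + U²)
k(17)*300 - 130 = (17*(-17 + 17² - 16*17))*300 - 130 = (17*(-17 + 289 - 272))*300 - 130 = (17*0)*300 - 130 = 0*300 - 130 = 0 - 130 = -130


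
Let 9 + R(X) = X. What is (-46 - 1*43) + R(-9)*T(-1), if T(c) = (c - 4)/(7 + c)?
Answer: -74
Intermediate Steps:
R(X) = -9 + X
T(c) = (-4 + c)/(7 + c)
(-46 - 1*43) + R(-9)*T(-1) = (-46 - 1*43) + (-9 - 9)*((-4 - 1)/(7 - 1)) = (-46 - 43) - 18*(-5)/6 = -89 - 3*(-5) = -89 - 18*(-5/6) = -89 + 15 = -74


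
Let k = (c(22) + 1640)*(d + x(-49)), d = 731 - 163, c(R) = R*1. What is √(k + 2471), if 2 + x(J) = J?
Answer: 5*√34469 ≈ 928.29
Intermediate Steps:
c(R) = R
x(J) = -2 + J
d = 568
k = 859254 (k = (22 + 1640)*(568 + (-2 - 49)) = 1662*(568 - 51) = 1662*517 = 859254)
√(k + 2471) = √(859254 + 2471) = √861725 = 5*√34469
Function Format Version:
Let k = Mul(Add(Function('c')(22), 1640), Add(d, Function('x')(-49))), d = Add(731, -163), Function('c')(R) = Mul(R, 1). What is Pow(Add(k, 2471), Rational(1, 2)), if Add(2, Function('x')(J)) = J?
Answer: Mul(5, Pow(34469, Rational(1, 2))) ≈ 928.29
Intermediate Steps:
Function('c')(R) = R
Function('x')(J) = Add(-2, J)
d = 568
k = 859254 (k = Mul(Add(22, 1640), Add(568, Add(-2, -49))) = Mul(1662, Add(568, -51)) = Mul(1662, 517) = 859254)
Pow(Add(k, 2471), Rational(1, 2)) = Pow(Add(859254, 2471), Rational(1, 2)) = Pow(861725, Rational(1, 2)) = Mul(5, Pow(34469, Rational(1, 2)))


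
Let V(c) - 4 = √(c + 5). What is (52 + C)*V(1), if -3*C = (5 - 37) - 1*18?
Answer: 824/3 + 206*√6/3 ≈ 442.86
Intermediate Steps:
C = 50/3 (C = -((5 - 37) - 1*18)/3 = -(-32 - 18)/3 = -⅓*(-50) = 50/3 ≈ 16.667)
V(c) = 4 + √(5 + c) (V(c) = 4 + √(c + 5) = 4 + √(5 + c))
(52 + C)*V(1) = (52 + 50/3)*(4 + √(5 + 1)) = 206*(4 + √6)/3 = 824/3 + 206*√6/3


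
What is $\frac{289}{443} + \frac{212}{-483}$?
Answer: $\frac{45671}{213969} \approx 0.21345$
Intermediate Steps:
$\frac{289}{443} + \frac{212}{-483} = 289 \cdot \frac{1}{443} + 212 \left(- \frac{1}{483}\right) = \frac{289}{443} - \frac{212}{483} = \frac{45671}{213969}$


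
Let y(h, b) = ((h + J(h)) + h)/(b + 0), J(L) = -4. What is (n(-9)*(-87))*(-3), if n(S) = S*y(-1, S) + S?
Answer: -3915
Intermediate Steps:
y(h, b) = (-4 + 2*h)/b (y(h, b) = ((h - 4) + h)/(b + 0) = ((-4 + h) + h)/b = (-4 + 2*h)/b)
n(S) = -6 + S (n(S) = S*(2*(-2 - 1)/S) + S = S*(2*(-3)/S) + S = S*(-6/S) + S = -6 + S)
(n(-9)*(-87))*(-3) = ((-6 - 9)*(-87))*(-3) = -15*(-87)*(-3) = 1305*(-3) = -3915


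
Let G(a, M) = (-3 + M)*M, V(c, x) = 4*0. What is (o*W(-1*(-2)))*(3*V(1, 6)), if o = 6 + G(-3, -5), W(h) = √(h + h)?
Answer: 0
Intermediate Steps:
W(h) = √2*√h (W(h) = √(2*h) = √2*√h)
V(c, x) = 0
G(a, M) = M*(-3 + M)
o = 46 (o = 6 - 5*(-3 - 5) = 6 - 5*(-8) = 6 + 40 = 46)
(o*W(-1*(-2)))*(3*V(1, 6)) = (46*(√2*√(-1*(-2))))*(3*0) = (46*(√2*√2))*0 = (46*2)*0 = 92*0 = 0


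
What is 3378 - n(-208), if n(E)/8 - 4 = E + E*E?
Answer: -341102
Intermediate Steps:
n(E) = 32 + 8*E + 8*E² (n(E) = 32 + 8*(E + E*E) = 32 + 8*(E + E²) = 32 + (8*E + 8*E²) = 32 + 8*E + 8*E²)
3378 - n(-208) = 3378 - (32 + 8*(-208) + 8*(-208)²) = 3378 - (32 - 1664 + 8*43264) = 3378 - (32 - 1664 + 346112) = 3378 - 1*344480 = 3378 - 344480 = -341102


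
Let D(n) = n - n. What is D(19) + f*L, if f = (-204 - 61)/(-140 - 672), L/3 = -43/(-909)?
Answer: 11395/246036 ≈ 0.046314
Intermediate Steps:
D(n) = 0
L = 43/303 (L = 3*(-43/(-909)) = 3*(-43*(-1/909)) = 3*(43/909) = 43/303 ≈ 0.14191)
f = 265/812 (f = -265/(-812) = -265*(-1/812) = 265/812 ≈ 0.32635)
D(19) + f*L = 0 + (265/812)*(43/303) = 0 + 11395/246036 = 11395/246036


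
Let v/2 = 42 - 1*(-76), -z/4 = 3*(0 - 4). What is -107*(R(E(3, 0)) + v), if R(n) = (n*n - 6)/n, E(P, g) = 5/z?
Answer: -4583987/240 ≈ -19100.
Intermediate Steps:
z = 48 (z = -12*(0 - 4) = -12*(-4) = -4*(-12) = 48)
E(P, g) = 5/48
v = 236 (v = 2*(42 - 1*(-76)) = 2*(42 + 76) = 2*118 = 236)
R(n) = (-6 + n**2)/n (R(n) = (n**2 - 6)/n = (-6 + n**2)/n)
-107*(R(E(3, 0)) + v) = -107*((5/48 - 6/5/48) + 236) = -107*((5/48 - 6*48/5) + 236) = -107*((5/48 - 288/5) + 236) = -107*(-13799/240 + 236) = -107*42841/240 = -4583987/240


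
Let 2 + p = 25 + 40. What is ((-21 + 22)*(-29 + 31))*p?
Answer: 126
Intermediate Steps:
p = 63 (p = -2 + (25 + 40) = -2 + 65 = 63)
((-21 + 22)*(-29 + 31))*p = ((-21 + 22)*(-29 + 31))*63 = (1*2)*63 = 2*63 = 126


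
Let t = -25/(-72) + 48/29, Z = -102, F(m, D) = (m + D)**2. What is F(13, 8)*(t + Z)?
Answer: -10230955/232 ≈ -44099.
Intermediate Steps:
F(m, D) = (D + m)**2
t = 4181/2088 (t = -25*(-1/72) + 48*(1/29) = 25/72 + 48/29 = 4181/2088 ≈ 2.0024)
F(13, 8)*(t + Z) = (8 + 13)**2*(4181/2088 - 102) = 21**2*(-208795/2088) = 441*(-208795/2088) = -10230955/232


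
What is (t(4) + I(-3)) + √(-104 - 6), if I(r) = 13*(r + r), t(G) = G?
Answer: -74 + I*√110 ≈ -74.0 + 10.488*I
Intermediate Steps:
I(r) = 26*r (I(r) = 13*(2*r) = 26*r)
(t(4) + I(-3)) + √(-104 - 6) = (4 + 26*(-3)) + √(-104 - 6) = (4 - 78) + √(-110) = -74 + I*√110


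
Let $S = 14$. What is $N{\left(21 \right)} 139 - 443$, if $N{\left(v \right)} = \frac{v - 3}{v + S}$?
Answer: $- \frac{13003}{35} \approx -371.51$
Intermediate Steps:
$N{\left(v \right)} = \frac{-3 + v}{14 + v}$ ($N{\left(v \right)} = \frac{v - 3}{v + 14} = \frac{-3 + v}{14 + v}$)
$N{\left(21 \right)} 139 - 443 = \frac{-3 + 21}{14 + 21} \cdot 139 - 443 = \frac{1}{35} \cdot 18 \cdot 139 - 443 = \frac{18}{35} \cdot 139 - 443 = \frac{2502}{35} - 443 = - \frac{13003}{35}$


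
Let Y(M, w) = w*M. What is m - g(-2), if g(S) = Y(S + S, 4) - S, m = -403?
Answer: -389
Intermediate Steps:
Y(M, w) = M*w
g(S) = 7*S (g(S) = (S + S)*4 - S = (2*S)*4 - S = 8*S - S = 7*S)
m - g(-2) = -403 - 7*(-2) = -403 - 1*(-14) = -403 + 14 = -389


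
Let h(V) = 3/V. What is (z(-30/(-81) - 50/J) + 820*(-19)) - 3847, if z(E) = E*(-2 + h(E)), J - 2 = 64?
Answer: -5768698/297 ≈ -19423.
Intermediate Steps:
J = 66 (J = 2 + 64 = 66)
z(E) = E*(-2 + 3/E)
(z(-30/(-81) - 50/J) + 820*(-19)) - 3847 = ((3 - 2*(-30/(-81) - 50/66)) + 820*(-19)) - 3847 = ((3 - 2*(-30*(-1/81) - 50*1/66)) - 15580) - 3847 = ((3 - 2*(10/27 - 25/33)) - 15580) - 3847 = ((3 - 2*(-115/297)) - 15580) - 3847 = ((3 + 230/297) - 15580) - 3847 = (1121/297 - 15580) - 3847 = -4626139/297 - 3847 = -5768698/297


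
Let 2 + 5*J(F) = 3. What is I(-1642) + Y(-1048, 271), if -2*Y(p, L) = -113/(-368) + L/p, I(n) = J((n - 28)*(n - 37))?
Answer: 84731/482080 ≈ 0.17576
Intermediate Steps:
J(F) = ⅕ (J(F) = -⅖ + (⅕)*3 = -⅖ + ⅗ = ⅕)
I(n) = ⅕
Y(p, L) = -113/736 - L/(2*p) (Y(p, L) = -(-113/(-368) + L/p)/2 = -(-113*(-1/368) + L/p)/2 = -(113/368 + L/p)/2 = -113/736 - L/(2*p))
I(-1642) + Y(-1048, 271) = ⅕ + (-113/736 - ½*271/(-1048)) = ⅕ + (-113/736 - ½*271*(-1/1048)) = ⅕ + (-113/736 + 271/2096) = ⅕ - 2337/96416 = 84731/482080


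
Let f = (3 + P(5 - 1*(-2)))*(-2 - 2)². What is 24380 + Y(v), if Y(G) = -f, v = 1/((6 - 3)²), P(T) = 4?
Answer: 24268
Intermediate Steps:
v = ⅑ (v = 1/(3²) = 1/9 = ⅑ ≈ 0.11111)
f = 112 (f = (3 + 4)*(-2 - 2)² = 7*(-4)² = 7*16 = 112)
Y(G) = -112 (Y(G) = -1*112 = -112)
24380 + Y(v) = 24380 - 112 = 24268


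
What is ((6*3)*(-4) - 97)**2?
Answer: 28561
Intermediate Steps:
((6*3)*(-4) - 97)**2 = (18*(-4) - 97)**2 = (-72 - 97)**2 = (-169)**2 = 28561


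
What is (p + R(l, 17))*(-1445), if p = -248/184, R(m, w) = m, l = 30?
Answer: -952255/23 ≈ -41402.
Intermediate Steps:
p = -31/23 (p = -248*1/184 = -31/23 ≈ -1.3478)
(p + R(l, 17))*(-1445) = (-31/23 + 30)*(-1445) = (659/23)*(-1445) = -952255/23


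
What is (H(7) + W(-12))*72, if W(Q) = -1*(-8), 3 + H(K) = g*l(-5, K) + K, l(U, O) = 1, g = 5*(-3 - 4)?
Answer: -1656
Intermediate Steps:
g = -35 (g = 5*(-7) = -35)
H(K) = -38 + K (H(K) = -3 + (-35*1 + K) = -3 + (-35 + K) = -38 + K)
W(Q) = 8
(H(7) + W(-12))*72 = ((-38 + 7) + 8)*72 = (-31 + 8)*72 = -23*72 = -1656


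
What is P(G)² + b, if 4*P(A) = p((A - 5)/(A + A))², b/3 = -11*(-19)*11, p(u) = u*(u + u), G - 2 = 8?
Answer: 452001793/65536 ≈ 6897.0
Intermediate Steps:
G = 10 (G = 2 + 8 = 10)
p(u) = 2*u² (p(u) = u*(2*u) = 2*u²)
b = 6897 (b = 3*(-11*(-19)*11) = 3*(209*11) = 3*2299 = 6897)
P(A) = (-5 + A)⁴/(16*A⁴) (P(A) = (2*((A - 5)/(A + A))²)²/4 = (2*((-5 + A)/((2*A)))²)²/4 = (2*((-5 + A)*(1/(2*A)))²)²/4 = (2*((-5 + A)/(2*A))²)²/4 = (2*((-5 + A)²/(4*A²)))²/4 = ((-5 + A)²/(2*A²))²/4 = ((-5 + A)⁴/(4*A⁴))/4 = (-5 + A)⁴/(16*A⁴))
P(G)² + b = ((1/16)*(-5 + 10)⁴/10⁴)² + 6897 = ((1/16)*(1/10000)*5⁴)² + 6897 = ((1/16)*(1/10000)*625)² + 6897 = (1/256)² + 6897 = 1/65536 + 6897 = 452001793/65536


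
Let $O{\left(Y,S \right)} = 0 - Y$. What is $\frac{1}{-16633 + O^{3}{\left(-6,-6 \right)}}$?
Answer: $- \frac{1}{16417} \approx -6.0912 \cdot 10^{-5}$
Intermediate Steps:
$O{\left(Y,S \right)} = - Y$
$\frac{1}{-16633 + O^{3}{\left(-6,-6 \right)}} = \frac{1}{-16633 + \left(\left(-1\right) \left(-6\right)\right)^{3}} = \frac{1}{-16633 + 6^{3}} = \frac{1}{-16633 + 216} = \frac{1}{-16417} = - \frac{1}{16417}$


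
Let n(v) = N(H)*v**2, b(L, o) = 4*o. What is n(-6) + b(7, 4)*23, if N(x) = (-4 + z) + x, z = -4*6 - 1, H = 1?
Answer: -640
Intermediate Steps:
z = -25 (z = -24 - 1 = -25)
N(x) = -29 + x (N(x) = (-4 - 25) + x = -29 + x)
n(v) = -28*v**2 (n(v) = (-29 + 1)*v**2 = -28*v**2)
n(-6) + b(7, 4)*23 = -28*(-6)**2 + (4*4)*23 = -28*36 + 16*23 = -1008 + 368 = -640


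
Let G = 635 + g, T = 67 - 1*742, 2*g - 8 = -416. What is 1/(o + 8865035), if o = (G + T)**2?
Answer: 1/8924571 ≈ 1.1205e-7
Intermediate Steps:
g = -204 (g = 4 + (1/2)*(-416) = 4 - 208 = -204)
T = -675 (T = 67 - 742 = -675)
G = 431 (G = 635 - 204 = 431)
o = 59536 (o = (431 - 675)**2 = (-244)**2 = 59536)
1/(o + 8865035) = 1/(59536 + 8865035) = 1/8924571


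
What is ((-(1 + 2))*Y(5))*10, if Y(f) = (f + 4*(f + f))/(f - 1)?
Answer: -675/2 ≈ -337.50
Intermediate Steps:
Y(f) = 9*f/(-1 + f) (Y(f) = (f + 4*(2*f))/(-1 + f) = (f + 8*f)/(-1 + f) = (9*f)/(-1 + f) = 9*f/(-1 + f))
((-(1 + 2))*Y(5))*10 = ((-(1 + 2))*(9*5/(-1 + 5)))*10 = ((-1*3)*(9*5/4))*10 = -27*5/4*10 = -3*45/4*10 = -135/4*10 = -675/2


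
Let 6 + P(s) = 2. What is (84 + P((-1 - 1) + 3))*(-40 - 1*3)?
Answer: -3440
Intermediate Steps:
P(s) = -4 (P(s) = -6 + 2 = -4)
(84 + P((-1 - 1) + 3))*(-40 - 1*3) = (84 - 4)*(-40 - 1*3) = 80*(-40 - 3) = 80*(-43) = -3440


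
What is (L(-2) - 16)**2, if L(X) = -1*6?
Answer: 484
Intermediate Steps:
L(X) = -6
(L(-2) - 16)**2 = (-6 - 16)**2 = (-22)**2 = 484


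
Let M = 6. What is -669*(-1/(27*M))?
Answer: 223/54 ≈ 4.1296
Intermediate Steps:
-669*(-1/(27*M)) = -669/(-3*9*6) = -669/((-27*6)) = -669/(-162) = -669*(-1/162) = 223/54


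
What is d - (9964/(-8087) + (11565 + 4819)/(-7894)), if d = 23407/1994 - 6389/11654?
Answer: 2688472797177670/185436296863891 ≈ 14.498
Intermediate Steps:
d = 65011378/5809519 (d = 23407*(1/1994) - 6389*1/11654 = 23407/1994 - 6389/11654 = 65011378/5809519 ≈ 11.190)
d - (9964/(-8087) + (11565 + 4819)/(-7894)) = 65011378/5809519 - (9964/(-8087) + (11565 + 4819)/(-7894)) = 65011378/5809519 - (9964*(-1/8087) + 16384*(-1/7894)) = 65011378/5809519 - (-9964/8087 - 8192/3947) = 65011378/5809519 - 1*(-105576612/31919389) = 65011378/5809519 + 105576612/31919389 = 2688472797177670/185436296863891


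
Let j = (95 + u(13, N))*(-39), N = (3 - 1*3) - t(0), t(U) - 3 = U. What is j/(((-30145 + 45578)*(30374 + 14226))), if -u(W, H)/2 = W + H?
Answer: -117/27532472 ≈ -4.2495e-6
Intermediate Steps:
t(U) = 3 + U
N = -3 (N = (3 - 1*3) - (3 + 0) = (3 - 3) - 1*3 = 0 - 3 = -3)
u(W, H) = -2*H - 2*W (u(W, H) = -2*(W + H) = -2*(H + W) = -2*H - 2*W)
j = -2925 (j = (95 + (-2*(-3) - 2*13))*(-39) = (95 + (6 - 26))*(-39) = (95 - 20)*(-39) = 75*(-39) = -2925)
j/(((-30145 + 45578)*(30374 + 14226))) = -2925*1/((-30145 + 45578)*(30374 + 14226)) = -2925/(15433*44600) = -2925/688311800 = -2925*1/688311800 = -117/27532472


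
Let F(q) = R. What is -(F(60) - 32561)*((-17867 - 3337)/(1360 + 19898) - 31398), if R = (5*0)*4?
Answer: -1207434035176/1181 ≈ -1.0224e+9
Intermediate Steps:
R = 0 (R = 0*4 = 0)
F(q) = 0
-(F(60) - 32561)*((-17867 - 3337)/(1360 + 19898) - 31398) = -(0 - 32561)*((-17867 - 3337)/(1360 + 19898) - 31398) = -(-32561)*(-21204/21258 - 31398) = -(-32561)*(-21204*1/21258 - 31398) = -(-32561)*(-1178/1181 - 31398) = -(-32561)*(-37082216)/1181 = -1*1207434035176/1181 = -1207434035176/1181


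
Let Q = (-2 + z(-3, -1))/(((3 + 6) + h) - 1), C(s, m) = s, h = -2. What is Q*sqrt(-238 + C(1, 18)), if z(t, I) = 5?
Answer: I*sqrt(237)/2 ≈ 7.6974*I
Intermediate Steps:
Q = 1/2 (Q = (-2 + 5)/(((3 + 6) - 2) - 1) = 3/((9 - 2) - 1) = 3/(7 - 1) = 3/6 = 3*(1/6) = 1/2 ≈ 0.50000)
Q*sqrt(-238 + C(1, 18)) = sqrt(-238 + 1)/2 = sqrt(-237)/2 = (I*sqrt(237))/2 = I*sqrt(237)/2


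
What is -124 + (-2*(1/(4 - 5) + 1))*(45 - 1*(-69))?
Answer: -124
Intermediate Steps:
-124 + (-2*(1/(4 - 5) + 1))*(45 - 1*(-69)) = -124 + (-2*(1/(-1) + 1))*(45 + 69) = -124 - 2*(-1 + 1)*114 = -124 - 2*0*114 = -124 + 0*114 = -124 + 0 = -124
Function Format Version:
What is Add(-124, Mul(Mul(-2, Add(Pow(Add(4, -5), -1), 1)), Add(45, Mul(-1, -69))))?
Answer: -124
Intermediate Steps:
Add(-124, Mul(Mul(-2, Add(Pow(Add(4, -5), -1), 1)), Add(45, Mul(-1, -69)))) = Add(-124, Mul(Mul(-2, Add(Pow(-1, -1), 1)), Add(45, 69))) = Add(-124, Mul(Mul(-2, Add(-1, 1)), 114)) = Add(-124, Mul(Mul(-2, 0), 114)) = Add(-124, Mul(0, 114)) = Add(-124, 0) = -124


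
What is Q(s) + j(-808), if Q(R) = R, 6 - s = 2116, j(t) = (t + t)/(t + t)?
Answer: -2109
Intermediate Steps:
j(t) = 1 (j(t) = (2*t)/((2*t)) = (2*t)*(1/(2*t)) = 1)
s = -2110 (s = 6 - 1*2116 = 6 - 2116 = -2110)
Q(s) + j(-808) = -2110 + 1 = -2109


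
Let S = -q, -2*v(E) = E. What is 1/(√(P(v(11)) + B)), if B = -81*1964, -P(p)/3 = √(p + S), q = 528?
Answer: √6/(3*√(-106056 - I*√2134)) ≈ 5.4603e-7 + 0.0025072*I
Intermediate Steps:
v(E) = -E/2
S = -528 (S = -1*528 = -528)
P(p) = -3*√(-528 + p) (P(p) = -3*√(p - 528) = -3*√(-528 + p))
B = -159084
1/(√(P(v(11)) + B)) = 1/(√(-3*√(-528 - ½*11) - 159084)) = 1/(√(-3*√(-528 - 11/2) - 159084)) = 1/(√(-3*I*√2134/2 - 159084)) = 1/(√(-159084 - 3*I*√2134/2)) = (-159084 - 3*I*√2134/2)^(-½)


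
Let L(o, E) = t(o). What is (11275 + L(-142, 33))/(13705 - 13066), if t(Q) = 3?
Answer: 11278/639 ≈ 17.649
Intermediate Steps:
L(o, E) = 3
(11275 + L(-142, 33))/(13705 - 13066) = (11275 + 3)/(13705 - 13066) = 11278/639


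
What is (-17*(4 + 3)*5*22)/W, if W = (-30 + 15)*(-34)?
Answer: -77/3 ≈ -25.667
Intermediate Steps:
W = 510 (W = -15*(-34) = 510)
(-17*(4 + 3)*5*22)/W = (-17*(4 + 3)*5*22)/510 = (-119*5*22)*(1/510) = (-17*35*22)*(1/510) = -595*22*(1/510) = -13090*1/510 = -77/3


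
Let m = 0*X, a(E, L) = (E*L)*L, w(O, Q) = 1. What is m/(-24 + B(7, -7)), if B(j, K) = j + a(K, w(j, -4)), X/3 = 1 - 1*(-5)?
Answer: 0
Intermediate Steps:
X = 18 (X = 3*(1 - 1*(-5)) = 3*(1 + 5) = 3*6 = 18)
a(E, L) = E*L**2
B(j, K) = K + j (B(j, K) = j + K*1**2 = j + K*1 = j + K = K + j)
m = 0 (m = 0*18 = 0)
m/(-24 + B(7, -7)) = 0/(-24 + (-7 + 7)) = 0/(-24 + 0) = 0/(-24) = -1/24*0 = 0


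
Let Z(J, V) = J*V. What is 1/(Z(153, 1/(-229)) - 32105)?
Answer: -229/7352198 ≈ -3.1147e-5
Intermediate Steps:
1/(Z(153, 1/(-229)) - 32105) = 1/(153/(-229) - 32105) = 1/(153*(-1/229) - 32105) = 1/(-153/229 - 32105) = 1/(-7352198/229) = -229/7352198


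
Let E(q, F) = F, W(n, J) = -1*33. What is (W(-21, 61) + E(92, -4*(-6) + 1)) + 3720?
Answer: 3712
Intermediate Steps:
W(n, J) = -33
(W(-21, 61) + E(92, -4*(-6) + 1)) + 3720 = (-33 + (-4*(-6) + 1)) + 3720 = (-33 + (24 + 1)) + 3720 = (-33 + 25) + 3720 = -8 + 3720 = 3712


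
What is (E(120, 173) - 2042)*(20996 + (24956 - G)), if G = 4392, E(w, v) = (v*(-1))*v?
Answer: -1328714760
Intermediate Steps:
E(w, v) = -v**2 (E(w, v) = (-v)*v = -v**2)
(E(120, 173) - 2042)*(20996 + (24956 - G)) = (-1*173**2 - 2042)*(20996 + (24956 - 1*4392)) = (-1*29929 - 2042)*(20996 + (24956 - 4392)) = (-29929 - 2042)*(20996 + 20564) = -31971*41560 = -1328714760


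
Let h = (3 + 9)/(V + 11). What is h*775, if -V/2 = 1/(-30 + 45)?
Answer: 139500/163 ≈ 855.83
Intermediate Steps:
V = -2/15 (V = -2/(-30 + 45) = -2/15 ≈ -0.13333)
h = 180/163 (h = (3 + 9)/(-2/15 + 11) = 12/(163/15) = 12*(15/163) = 180/163 ≈ 1.1043)
h*775 = (180/163)*775 = 139500/163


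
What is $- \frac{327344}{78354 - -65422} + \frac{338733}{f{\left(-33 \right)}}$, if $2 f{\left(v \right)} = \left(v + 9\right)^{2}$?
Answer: $\frac{168775697}{143776} \approx 1173.9$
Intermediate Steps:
$f{\left(v \right)} = \frac{\left(9 + v\right)^{2}}{2}$ ($f{\left(v \right)} = \frac{\left(v + 9\right)^{2}}{2} = \frac{\left(9 + v\right)^{2}}{2}$)
$- \frac{327344}{78354 - -65422} + \frac{338733}{f{\left(-33 \right)}} = - \frac{327344}{78354 - -65422} + \frac{338733}{\frac{1}{2} \left(9 - 33\right)^{2}} = - \frac{327344}{78354 + 65422} + \frac{338733}{\frac{1}{2} \left(-24\right)^{2}} = - \frac{327344}{143776} + \frac{338733}{\frac{1}{2} \cdot 576} = \left(-327344\right) \frac{1}{143776} + \frac{338733}{288} = - \frac{20459}{8986} + 338733 \cdot \frac{1}{288} = - \frac{20459}{8986} + \frac{37637}{32} = \frac{168775697}{143776}$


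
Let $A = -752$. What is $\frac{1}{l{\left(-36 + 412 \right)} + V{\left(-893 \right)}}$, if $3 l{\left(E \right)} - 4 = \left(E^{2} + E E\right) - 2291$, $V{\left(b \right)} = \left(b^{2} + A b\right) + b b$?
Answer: $\frac{3}{7079767} \approx 4.2374 \cdot 10^{-7}$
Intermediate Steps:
$V{\left(b \right)} = - 752 b + 2 b^{2}$ ($V{\left(b \right)} = \left(b^{2} - 752 b\right) + b b = \left(b^{2} - 752 b\right) + b^{2} = - 752 b + 2 b^{2}$)
$l{\left(E \right)} = - \frac{2287}{3} + \frac{2 E^{2}}{3}$ ($l{\left(E \right)} = \frac{4}{3} + \frac{\left(E^{2} + E E\right) - 2291}{3} = \frac{4}{3} + \frac{\left(E^{2} + E^{2}\right) - 2291}{3} = \frac{4}{3} + \frac{2 E^{2} - 2291}{3} = \frac{4}{3} + \frac{-2291 + 2 E^{2}}{3} = \frac{4}{3} + \left(- \frac{2291}{3} + \frac{2 E^{2}}{3}\right) = - \frac{2287}{3} + \frac{2 E^{2}}{3}$)
$\frac{1}{l{\left(-36 + 412 \right)} + V{\left(-893 \right)}} = \frac{1}{\left(- \frac{2287}{3} + \frac{2 \left(-36 + 412\right)^{2}}{3}\right) + 2 \left(-893\right) \left(-376 - 893\right)} = \frac{1}{\left(- \frac{2287}{3} + \frac{2 \cdot 376^{2}}{3}\right) + 2 \left(-893\right) \left(-1269\right)} = \frac{1}{\left(- \frac{2287}{3} + \frac{2}{3} \cdot 141376\right) + 2266434} = \frac{1}{\left(- \frac{2287}{3} + \frac{282752}{3}\right) + 2266434} = \frac{1}{\frac{280465}{3} + 2266434} = \frac{1}{\frac{7079767}{3}} = \frac{3}{7079767}$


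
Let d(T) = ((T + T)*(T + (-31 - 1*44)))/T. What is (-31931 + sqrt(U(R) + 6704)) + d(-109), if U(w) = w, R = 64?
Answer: -32299 + 12*sqrt(47) ≈ -32217.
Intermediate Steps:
d(T) = -150 + 2*T (d(T) = ((2*T)*(T + (-31 - 44)))/T = ((2*T)*(T - 75))/T = ((2*T)*(-75 + T))/T = (2*T*(-75 + T))/T = -150 + 2*T)
(-31931 + sqrt(U(R) + 6704)) + d(-109) = (-31931 + sqrt(64 + 6704)) + (-150 + 2*(-109)) = (-31931 + sqrt(6768)) + (-150 - 218) = (-31931 + 12*sqrt(47)) - 368 = -32299 + 12*sqrt(47)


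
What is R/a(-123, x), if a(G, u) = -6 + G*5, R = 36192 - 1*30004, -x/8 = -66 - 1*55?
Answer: -6188/621 ≈ -9.9646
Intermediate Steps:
x = 968 (x = -8*(-66 - 1*55) = -8*(-66 - 55) = -8*(-121) = 968)
R = 6188 (R = 36192 - 30004 = 6188)
a(G, u) = -6 + 5*G
R/a(-123, x) = 6188/(-6 + 5*(-123)) = 6188/(-6 - 615) = 6188/(-621) = 6188*(-1/621) = -6188/621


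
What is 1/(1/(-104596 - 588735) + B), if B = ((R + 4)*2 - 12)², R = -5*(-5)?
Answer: 693331/1467088395 ≈ 0.00047259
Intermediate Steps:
R = 25
B = 2116 (B = ((25 + 4)*2 - 12)² = (29*2 - 12)² = (58 - 12)² = 46² = 2116)
1/(1/(-104596 - 588735) + B) = 1/(1/(-104596 - 588735) + 2116) = 1/(1/(-693331) + 2116) = 1/(-1/693331 + 2116) = 1/(1467088395/693331) = 693331/1467088395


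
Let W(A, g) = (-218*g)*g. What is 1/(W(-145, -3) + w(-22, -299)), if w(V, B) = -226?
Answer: -1/2188 ≈ -0.00045704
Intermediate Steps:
W(A, g) = -218*g²
1/(W(-145, -3) + w(-22, -299)) = 1/(-218*(-3)² - 226) = 1/(-218*9 - 226) = 1/(-1962 - 226) = 1/(-2188) = -1/2188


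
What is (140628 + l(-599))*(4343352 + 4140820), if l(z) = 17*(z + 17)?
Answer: 1109169742248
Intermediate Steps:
l(z) = 289 + 17*z (l(z) = 17*(17 + z) = 289 + 17*z)
(140628 + l(-599))*(4343352 + 4140820) = (140628 + (289 + 17*(-599)))*(4343352 + 4140820) = (140628 + (289 - 10183))*8484172 = (140628 - 9894)*8484172 = 130734*8484172 = 1109169742248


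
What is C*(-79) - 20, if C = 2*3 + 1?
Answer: -573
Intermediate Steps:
C = 7 (C = 6 + 1 = 7)
C*(-79) - 20 = 7*(-79) - 20 = -553 - 20 = -573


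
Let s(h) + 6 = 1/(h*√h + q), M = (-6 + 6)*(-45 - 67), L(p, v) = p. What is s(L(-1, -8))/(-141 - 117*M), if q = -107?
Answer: 68807/1614450 - I/1614450 ≈ 0.042619 - 6.1941e-7*I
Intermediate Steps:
M = 0 (M = 0*(-112) = 0)
s(h) = -6 + 1/(-107 + h^(3/2)) (s(h) = -6 + 1/(h*√h - 107) = -6 + 1/(h^(3/2) - 107) = -6 + 1/(-107 + h^(3/2)))
s(L(-1, -8))/(-141 - 117*M) = ((643 - (-6)*I)/(-107 + (-1)^(3/2)))/(-141 - 117*0) = ((643 - (-6)*I)/(-107 - I))/(-141 + 0) = (((-107 + I)/11450)*(643 + 6*I))/(-141) = ((-107 + I)*(643 + 6*I)/11450)*(-1/141) = -(-107 + I)*(643 + 6*I)/1614450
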